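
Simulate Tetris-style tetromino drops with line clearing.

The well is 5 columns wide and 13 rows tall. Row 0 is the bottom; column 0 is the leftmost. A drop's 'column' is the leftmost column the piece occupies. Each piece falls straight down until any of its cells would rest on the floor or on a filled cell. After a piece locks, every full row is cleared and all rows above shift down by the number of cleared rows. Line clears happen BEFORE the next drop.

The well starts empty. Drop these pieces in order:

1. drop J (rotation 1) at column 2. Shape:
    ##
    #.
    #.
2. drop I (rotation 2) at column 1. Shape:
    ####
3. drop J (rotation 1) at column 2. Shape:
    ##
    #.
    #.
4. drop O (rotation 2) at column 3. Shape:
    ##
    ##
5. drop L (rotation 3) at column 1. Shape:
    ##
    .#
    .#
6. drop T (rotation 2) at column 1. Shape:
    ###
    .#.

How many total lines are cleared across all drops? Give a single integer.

Drop 1: J rot1 at col 2 lands with bottom-row=0; cleared 0 line(s) (total 0); column heights now [0 0 3 3 0], max=3
Drop 2: I rot2 at col 1 lands with bottom-row=3; cleared 0 line(s) (total 0); column heights now [0 4 4 4 4], max=4
Drop 3: J rot1 at col 2 lands with bottom-row=4; cleared 0 line(s) (total 0); column heights now [0 4 7 7 4], max=7
Drop 4: O rot2 at col 3 lands with bottom-row=7; cleared 0 line(s) (total 0); column heights now [0 4 7 9 9], max=9
Drop 5: L rot3 at col 1 lands with bottom-row=7; cleared 0 line(s) (total 0); column heights now [0 10 10 9 9], max=10
Drop 6: T rot2 at col 1 lands with bottom-row=10; cleared 0 line(s) (total 0); column heights now [0 12 12 12 9], max=12

Answer: 0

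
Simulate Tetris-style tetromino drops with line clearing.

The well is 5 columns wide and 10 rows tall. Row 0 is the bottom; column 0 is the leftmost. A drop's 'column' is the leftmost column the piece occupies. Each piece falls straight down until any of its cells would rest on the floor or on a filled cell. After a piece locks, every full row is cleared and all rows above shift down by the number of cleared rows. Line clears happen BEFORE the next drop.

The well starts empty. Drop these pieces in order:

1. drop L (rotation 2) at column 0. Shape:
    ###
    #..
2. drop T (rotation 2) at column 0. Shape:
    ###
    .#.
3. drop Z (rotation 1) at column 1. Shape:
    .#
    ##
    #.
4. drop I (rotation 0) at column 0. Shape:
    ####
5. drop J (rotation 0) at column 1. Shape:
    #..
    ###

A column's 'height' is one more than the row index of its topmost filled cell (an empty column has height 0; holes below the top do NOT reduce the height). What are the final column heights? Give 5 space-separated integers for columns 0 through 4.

Drop 1: L rot2 at col 0 lands with bottom-row=0; cleared 0 line(s) (total 0); column heights now [2 2 2 0 0], max=2
Drop 2: T rot2 at col 0 lands with bottom-row=2; cleared 0 line(s) (total 0); column heights now [4 4 4 0 0], max=4
Drop 3: Z rot1 at col 1 lands with bottom-row=4; cleared 0 line(s) (total 0); column heights now [4 6 7 0 0], max=7
Drop 4: I rot0 at col 0 lands with bottom-row=7; cleared 0 line(s) (total 0); column heights now [8 8 8 8 0], max=8
Drop 5: J rot0 at col 1 lands with bottom-row=8; cleared 0 line(s) (total 0); column heights now [8 10 9 9 0], max=10

Answer: 8 10 9 9 0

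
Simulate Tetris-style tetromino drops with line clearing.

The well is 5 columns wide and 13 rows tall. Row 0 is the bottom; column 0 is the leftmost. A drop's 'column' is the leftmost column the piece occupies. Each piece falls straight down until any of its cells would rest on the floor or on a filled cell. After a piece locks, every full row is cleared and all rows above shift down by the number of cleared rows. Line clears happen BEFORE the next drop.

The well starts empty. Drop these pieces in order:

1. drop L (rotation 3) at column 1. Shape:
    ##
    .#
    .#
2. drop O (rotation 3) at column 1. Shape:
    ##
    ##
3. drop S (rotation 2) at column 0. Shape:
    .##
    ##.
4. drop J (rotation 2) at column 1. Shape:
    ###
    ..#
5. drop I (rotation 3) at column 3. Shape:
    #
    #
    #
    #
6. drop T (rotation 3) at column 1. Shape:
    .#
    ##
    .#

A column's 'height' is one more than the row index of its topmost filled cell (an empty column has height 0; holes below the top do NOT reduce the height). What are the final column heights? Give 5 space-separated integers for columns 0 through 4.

Answer: 6 10 11 12 0

Derivation:
Drop 1: L rot3 at col 1 lands with bottom-row=0; cleared 0 line(s) (total 0); column heights now [0 3 3 0 0], max=3
Drop 2: O rot3 at col 1 lands with bottom-row=3; cleared 0 line(s) (total 0); column heights now [0 5 5 0 0], max=5
Drop 3: S rot2 at col 0 lands with bottom-row=5; cleared 0 line(s) (total 0); column heights now [6 7 7 0 0], max=7
Drop 4: J rot2 at col 1 lands with bottom-row=6; cleared 0 line(s) (total 0); column heights now [6 8 8 8 0], max=8
Drop 5: I rot3 at col 3 lands with bottom-row=8; cleared 0 line(s) (total 0); column heights now [6 8 8 12 0], max=12
Drop 6: T rot3 at col 1 lands with bottom-row=8; cleared 0 line(s) (total 0); column heights now [6 10 11 12 0], max=12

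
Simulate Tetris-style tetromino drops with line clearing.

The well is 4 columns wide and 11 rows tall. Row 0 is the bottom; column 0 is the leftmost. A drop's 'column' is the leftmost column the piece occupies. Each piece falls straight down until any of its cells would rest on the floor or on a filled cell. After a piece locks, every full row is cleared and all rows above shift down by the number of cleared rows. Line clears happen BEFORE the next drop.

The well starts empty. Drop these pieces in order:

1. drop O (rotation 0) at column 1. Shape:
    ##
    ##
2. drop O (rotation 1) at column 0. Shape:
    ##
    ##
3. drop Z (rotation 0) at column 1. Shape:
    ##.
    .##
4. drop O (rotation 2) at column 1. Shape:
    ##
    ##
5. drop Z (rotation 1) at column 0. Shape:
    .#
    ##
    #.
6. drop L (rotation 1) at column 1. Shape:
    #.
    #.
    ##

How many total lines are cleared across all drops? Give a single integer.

Drop 1: O rot0 at col 1 lands with bottom-row=0; cleared 0 line(s) (total 0); column heights now [0 2 2 0], max=2
Drop 2: O rot1 at col 0 lands with bottom-row=2; cleared 0 line(s) (total 0); column heights now [4 4 2 0], max=4
Drop 3: Z rot0 at col 1 lands with bottom-row=3; cleared 1 line(s) (total 1); column heights now [3 4 4 0], max=4
Drop 4: O rot2 at col 1 lands with bottom-row=4; cleared 0 line(s) (total 1); column heights now [3 6 6 0], max=6
Drop 5: Z rot1 at col 0 lands with bottom-row=5; cleared 0 line(s) (total 1); column heights now [7 8 6 0], max=8
Drop 6: L rot1 at col 1 lands with bottom-row=8; cleared 0 line(s) (total 1); column heights now [7 11 9 0], max=11

Answer: 1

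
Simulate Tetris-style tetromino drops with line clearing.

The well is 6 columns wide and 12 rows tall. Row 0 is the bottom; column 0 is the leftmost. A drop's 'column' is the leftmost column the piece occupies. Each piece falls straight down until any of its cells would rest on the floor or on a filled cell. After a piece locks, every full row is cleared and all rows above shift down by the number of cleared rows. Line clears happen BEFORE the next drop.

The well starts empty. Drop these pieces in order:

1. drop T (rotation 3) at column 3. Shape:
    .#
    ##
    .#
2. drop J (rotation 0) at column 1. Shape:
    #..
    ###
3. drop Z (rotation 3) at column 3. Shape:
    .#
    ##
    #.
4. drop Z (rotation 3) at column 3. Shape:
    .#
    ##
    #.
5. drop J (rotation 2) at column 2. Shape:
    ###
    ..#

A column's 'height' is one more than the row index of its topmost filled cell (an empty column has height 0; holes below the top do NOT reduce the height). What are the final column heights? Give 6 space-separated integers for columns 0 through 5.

Answer: 0 4 10 10 10 0

Derivation:
Drop 1: T rot3 at col 3 lands with bottom-row=0; cleared 0 line(s) (total 0); column heights now [0 0 0 2 3 0], max=3
Drop 2: J rot0 at col 1 lands with bottom-row=2; cleared 0 line(s) (total 0); column heights now [0 4 3 3 3 0], max=4
Drop 3: Z rot3 at col 3 lands with bottom-row=3; cleared 0 line(s) (total 0); column heights now [0 4 3 5 6 0], max=6
Drop 4: Z rot3 at col 3 lands with bottom-row=5; cleared 0 line(s) (total 0); column heights now [0 4 3 7 8 0], max=8
Drop 5: J rot2 at col 2 lands with bottom-row=8; cleared 0 line(s) (total 0); column heights now [0 4 10 10 10 0], max=10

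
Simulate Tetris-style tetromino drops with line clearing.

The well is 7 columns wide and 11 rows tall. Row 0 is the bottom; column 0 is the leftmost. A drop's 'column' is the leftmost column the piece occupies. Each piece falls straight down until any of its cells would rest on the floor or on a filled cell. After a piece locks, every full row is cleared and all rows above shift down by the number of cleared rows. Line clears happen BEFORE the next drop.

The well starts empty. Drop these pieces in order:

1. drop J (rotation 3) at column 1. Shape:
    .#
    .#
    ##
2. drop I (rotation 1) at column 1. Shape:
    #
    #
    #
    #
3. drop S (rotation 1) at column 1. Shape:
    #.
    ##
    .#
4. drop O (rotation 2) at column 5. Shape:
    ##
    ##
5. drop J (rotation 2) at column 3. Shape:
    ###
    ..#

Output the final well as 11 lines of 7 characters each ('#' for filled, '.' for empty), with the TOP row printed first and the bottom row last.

Answer: .......
.......
.......
.......
.#.....
.##....
.##....
.#.###.
.##..#.
.##..##
.##..##

Derivation:
Drop 1: J rot3 at col 1 lands with bottom-row=0; cleared 0 line(s) (total 0); column heights now [0 1 3 0 0 0 0], max=3
Drop 2: I rot1 at col 1 lands with bottom-row=1; cleared 0 line(s) (total 0); column heights now [0 5 3 0 0 0 0], max=5
Drop 3: S rot1 at col 1 lands with bottom-row=4; cleared 0 line(s) (total 0); column heights now [0 7 6 0 0 0 0], max=7
Drop 4: O rot2 at col 5 lands with bottom-row=0; cleared 0 line(s) (total 0); column heights now [0 7 6 0 0 2 2], max=7
Drop 5: J rot2 at col 3 lands with bottom-row=2; cleared 0 line(s) (total 0); column heights now [0 7 6 4 4 4 2], max=7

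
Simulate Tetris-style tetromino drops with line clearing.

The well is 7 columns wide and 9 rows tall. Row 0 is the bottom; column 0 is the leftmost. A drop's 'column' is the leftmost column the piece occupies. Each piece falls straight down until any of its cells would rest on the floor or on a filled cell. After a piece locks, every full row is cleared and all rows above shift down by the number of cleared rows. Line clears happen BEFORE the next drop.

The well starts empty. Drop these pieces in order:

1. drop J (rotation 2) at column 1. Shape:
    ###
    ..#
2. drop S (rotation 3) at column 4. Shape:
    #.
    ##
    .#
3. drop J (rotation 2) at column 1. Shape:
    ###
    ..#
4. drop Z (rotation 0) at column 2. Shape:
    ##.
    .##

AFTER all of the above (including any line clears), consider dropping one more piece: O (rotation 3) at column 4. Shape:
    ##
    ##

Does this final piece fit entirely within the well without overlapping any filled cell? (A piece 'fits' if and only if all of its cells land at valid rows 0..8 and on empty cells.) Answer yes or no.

Answer: yes

Derivation:
Drop 1: J rot2 at col 1 lands with bottom-row=0; cleared 0 line(s) (total 0); column heights now [0 2 2 2 0 0 0], max=2
Drop 2: S rot3 at col 4 lands with bottom-row=0; cleared 0 line(s) (total 0); column heights now [0 2 2 2 3 2 0], max=3
Drop 3: J rot2 at col 1 lands with bottom-row=2; cleared 0 line(s) (total 0); column heights now [0 4 4 4 3 2 0], max=4
Drop 4: Z rot0 at col 2 lands with bottom-row=4; cleared 0 line(s) (total 0); column heights now [0 4 6 6 5 2 0], max=6
Test piece O rot3 at col 4 (width 2): heights before test = [0 4 6 6 5 2 0]; fits = True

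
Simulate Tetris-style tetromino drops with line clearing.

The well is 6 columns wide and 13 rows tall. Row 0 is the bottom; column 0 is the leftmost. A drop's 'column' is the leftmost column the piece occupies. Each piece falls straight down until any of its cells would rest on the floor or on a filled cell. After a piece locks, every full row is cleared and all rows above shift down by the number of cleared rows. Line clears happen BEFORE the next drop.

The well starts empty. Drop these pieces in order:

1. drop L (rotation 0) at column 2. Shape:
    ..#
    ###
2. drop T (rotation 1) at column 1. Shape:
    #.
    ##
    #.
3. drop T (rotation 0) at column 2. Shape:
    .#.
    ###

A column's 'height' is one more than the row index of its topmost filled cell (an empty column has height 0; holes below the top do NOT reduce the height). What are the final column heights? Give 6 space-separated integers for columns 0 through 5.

Answer: 0 3 3 4 3 0

Derivation:
Drop 1: L rot0 at col 2 lands with bottom-row=0; cleared 0 line(s) (total 0); column heights now [0 0 1 1 2 0], max=2
Drop 2: T rot1 at col 1 lands with bottom-row=0; cleared 0 line(s) (total 0); column heights now [0 3 2 1 2 0], max=3
Drop 3: T rot0 at col 2 lands with bottom-row=2; cleared 0 line(s) (total 0); column heights now [0 3 3 4 3 0], max=4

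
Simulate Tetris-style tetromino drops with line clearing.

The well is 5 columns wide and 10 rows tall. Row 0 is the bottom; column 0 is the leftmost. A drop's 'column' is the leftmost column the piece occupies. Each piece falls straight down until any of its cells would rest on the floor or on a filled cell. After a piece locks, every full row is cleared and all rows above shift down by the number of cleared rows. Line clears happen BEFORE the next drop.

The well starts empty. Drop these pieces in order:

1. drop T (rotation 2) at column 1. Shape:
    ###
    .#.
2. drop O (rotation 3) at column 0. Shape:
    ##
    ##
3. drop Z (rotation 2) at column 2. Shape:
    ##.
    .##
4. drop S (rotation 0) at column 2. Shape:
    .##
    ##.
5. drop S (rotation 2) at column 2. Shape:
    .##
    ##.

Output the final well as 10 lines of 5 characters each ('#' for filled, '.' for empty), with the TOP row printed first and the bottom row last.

Answer: .....
.....
...##
..##.
...##
..##.
####.
##.##
.###.
..#..

Derivation:
Drop 1: T rot2 at col 1 lands with bottom-row=0; cleared 0 line(s) (total 0); column heights now [0 2 2 2 0], max=2
Drop 2: O rot3 at col 0 lands with bottom-row=2; cleared 0 line(s) (total 0); column heights now [4 4 2 2 0], max=4
Drop 3: Z rot2 at col 2 lands with bottom-row=2; cleared 0 line(s) (total 0); column heights now [4 4 4 4 3], max=4
Drop 4: S rot0 at col 2 lands with bottom-row=4; cleared 0 line(s) (total 0); column heights now [4 4 5 6 6], max=6
Drop 5: S rot2 at col 2 lands with bottom-row=6; cleared 0 line(s) (total 0); column heights now [4 4 7 8 8], max=8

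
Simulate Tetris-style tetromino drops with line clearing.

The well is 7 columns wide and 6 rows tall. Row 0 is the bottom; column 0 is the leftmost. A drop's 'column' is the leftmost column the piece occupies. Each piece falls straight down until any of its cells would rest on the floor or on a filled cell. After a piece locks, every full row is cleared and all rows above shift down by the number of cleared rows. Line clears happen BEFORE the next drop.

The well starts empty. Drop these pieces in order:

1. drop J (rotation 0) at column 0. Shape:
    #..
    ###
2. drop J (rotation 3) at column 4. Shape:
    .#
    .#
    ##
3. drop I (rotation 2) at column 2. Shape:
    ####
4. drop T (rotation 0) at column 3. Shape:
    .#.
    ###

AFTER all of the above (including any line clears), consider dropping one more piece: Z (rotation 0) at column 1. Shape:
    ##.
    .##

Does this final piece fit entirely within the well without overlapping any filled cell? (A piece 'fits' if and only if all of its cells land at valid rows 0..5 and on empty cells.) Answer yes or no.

Answer: no

Derivation:
Drop 1: J rot0 at col 0 lands with bottom-row=0; cleared 0 line(s) (total 0); column heights now [2 1 1 0 0 0 0], max=2
Drop 2: J rot3 at col 4 lands with bottom-row=0; cleared 0 line(s) (total 0); column heights now [2 1 1 0 1 3 0], max=3
Drop 3: I rot2 at col 2 lands with bottom-row=3; cleared 0 line(s) (total 0); column heights now [2 1 4 4 4 4 0], max=4
Drop 4: T rot0 at col 3 lands with bottom-row=4; cleared 0 line(s) (total 0); column heights now [2 1 4 5 6 5 0], max=6
Test piece Z rot0 at col 1 (width 3): heights before test = [2 1 4 5 6 5 0]; fits = False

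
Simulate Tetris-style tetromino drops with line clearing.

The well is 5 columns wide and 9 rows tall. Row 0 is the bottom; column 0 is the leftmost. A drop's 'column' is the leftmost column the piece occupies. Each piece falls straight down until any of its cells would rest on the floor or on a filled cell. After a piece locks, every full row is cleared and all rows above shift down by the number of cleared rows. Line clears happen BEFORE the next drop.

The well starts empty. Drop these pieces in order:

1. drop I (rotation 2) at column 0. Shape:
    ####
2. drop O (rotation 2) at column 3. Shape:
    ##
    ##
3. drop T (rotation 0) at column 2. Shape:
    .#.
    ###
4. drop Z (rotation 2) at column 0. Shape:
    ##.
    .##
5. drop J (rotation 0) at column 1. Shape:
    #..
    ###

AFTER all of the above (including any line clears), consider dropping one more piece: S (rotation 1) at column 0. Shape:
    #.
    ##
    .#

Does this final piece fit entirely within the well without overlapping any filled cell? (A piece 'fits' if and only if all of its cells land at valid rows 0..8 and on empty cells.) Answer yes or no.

Drop 1: I rot2 at col 0 lands with bottom-row=0; cleared 0 line(s) (total 0); column heights now [1 1 1 1 0], max=1
Drop 2: O rot2 at col 3 lands with bottom-row=1; cleared 0 line(s) (total 0); column heights now [1 1 1 3 3], max=3
Drop 3: T rot0 at col 2 lands with bottom-row=3; cleared 0 line(s) (total 0); column heights now [1 1 4 5 4], max=5
Drop 4: Z rot2 at col 0 lands with bottom-row=4; cleared 0 line(s) (total 0); column heights now [6 6 5 5 4], max=6
Drop 5: J rot0 at col 1 lands with bottom-row=6; cleared 0 line(s) (total 0); column heights now [6 8 7 7 4], max=8
Test piece S rot1 at col 0 (width 2): heights before test = [6 8 7 7 4]; fits = False

Answer: no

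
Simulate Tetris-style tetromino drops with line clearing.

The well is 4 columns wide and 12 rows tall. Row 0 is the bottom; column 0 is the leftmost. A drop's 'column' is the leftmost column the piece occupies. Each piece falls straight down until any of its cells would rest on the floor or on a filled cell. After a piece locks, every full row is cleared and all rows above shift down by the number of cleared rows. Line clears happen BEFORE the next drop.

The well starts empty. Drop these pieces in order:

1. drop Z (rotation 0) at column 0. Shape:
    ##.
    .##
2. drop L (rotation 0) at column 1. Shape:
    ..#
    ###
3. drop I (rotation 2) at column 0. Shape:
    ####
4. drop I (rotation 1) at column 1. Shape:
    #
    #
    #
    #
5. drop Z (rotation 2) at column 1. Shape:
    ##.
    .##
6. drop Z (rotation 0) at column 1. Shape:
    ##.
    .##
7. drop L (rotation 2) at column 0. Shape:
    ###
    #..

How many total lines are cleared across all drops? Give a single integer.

Answer: 1

Derivation:
Drop 1: Z rot0 at col 0 lands with bottom-row=0; cleared 0 line(s) (total 0); column heights now [2 2 1 0], max=2
Drop 2: L rot0 at col 1 lands with bottom-row=2; cleared 0 line(s) (total 0); column heights now [2 3 3 4], max=4
Drop 3: I rot2 at col 0 lands with bottom-row=4; cleared 1 line(s) (total 1); column heights now [2 3 3 4], max=4
Drop 4: I rot1 at col 1 lands with bottom-row=3; cleared 0 line(s) (total 1); column heights now [2 7 3 4], max=7
Drop 5: Z rot2 at col 1 lands with bottom-row=6; cleared 0 line(s) (total 1); column heights now [2 8 8 7], max=8
Drop 6: Z rot0 at col 1 lands with bottom-row=8; cleared 0 line(s) (total 1); column heights now [2 10 10 9], max=10
Drop 7: L rot2 at col 0 lands with bottom-row=9; cleared 0 line(s) (total 1); column heights now [11 11 11 9], max=11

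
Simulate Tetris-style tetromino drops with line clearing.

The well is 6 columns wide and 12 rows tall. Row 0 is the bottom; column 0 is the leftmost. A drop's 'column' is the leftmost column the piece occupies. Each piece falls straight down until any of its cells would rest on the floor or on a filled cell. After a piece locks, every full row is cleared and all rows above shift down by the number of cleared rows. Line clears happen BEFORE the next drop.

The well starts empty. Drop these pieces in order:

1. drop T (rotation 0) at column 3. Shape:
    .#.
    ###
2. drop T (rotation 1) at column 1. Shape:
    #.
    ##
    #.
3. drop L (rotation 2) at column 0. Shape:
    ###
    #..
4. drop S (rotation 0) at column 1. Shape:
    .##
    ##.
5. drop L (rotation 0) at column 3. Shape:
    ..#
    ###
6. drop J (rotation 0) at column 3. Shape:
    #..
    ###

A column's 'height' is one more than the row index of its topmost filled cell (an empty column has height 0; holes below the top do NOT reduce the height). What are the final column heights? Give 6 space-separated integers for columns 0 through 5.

Drop 1: T rot0 at col 3 lands with bottom-row=0; cleared 0 line(s) (total 0); column heights now [0 0 0 1 2 1], max=2
Drop 2: T rot1 at col 1 lands with bottom-row=0; cleared 0 line(s) (total 0); column heights now [0 3 2 1 2 1], max=3
Drop 3: L rot2 at col 0 lands with bottom-row=2; cleared 0 line(s) (total 0); column heights now [4 4 4 1 2 1], max=4
Drop 4: S rot0 at col 1 lands with bottom-row=4; cleared 0 line(s) (total 0); column heights now [4 5 6 6 2 1], max=6
Drop 5: L rot0 at col 3 lands with bottom-row=6; cleared 0 line(s) (total 0); column heights now [4 5 6 7 7 8], max=8
Drop 6: J rot0 at col 3 lands with bottom-row=8; cleared 0 line(s) (total 0); column heights now [4 5 6 10 9 9], max=10

Answer: 4 5 6 10 9 9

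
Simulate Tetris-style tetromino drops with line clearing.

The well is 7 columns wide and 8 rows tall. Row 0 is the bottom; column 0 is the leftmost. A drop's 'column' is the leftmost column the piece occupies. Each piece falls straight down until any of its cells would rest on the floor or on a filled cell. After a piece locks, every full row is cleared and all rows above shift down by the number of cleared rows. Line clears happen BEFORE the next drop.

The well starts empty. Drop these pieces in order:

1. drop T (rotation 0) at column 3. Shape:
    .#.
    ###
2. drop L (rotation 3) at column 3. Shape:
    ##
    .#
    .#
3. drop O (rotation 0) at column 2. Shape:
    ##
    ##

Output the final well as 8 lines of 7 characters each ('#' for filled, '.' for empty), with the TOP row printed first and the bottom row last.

Drop 1: T rot0 at col 3 lands with bottom-row=0; cleared 0 line(s) (total 0); column heights now [0 0 0 1 2 1 0], max=2
Drop 2: L rot3 at col 3 lands with bottom-row=2; cleared 0 line(s) (total 0); column heights now [0 0 0 5 5 1 0], max=5
Drop 3: O rot0 at col 2 lands with bottom-row=5; cleared 0 line(s) (total 0); column heights now [0 0 7 7 5 1 0], max=7

Answer: .......
..##...
..##...
...##..
....#..
....#..
....#..
...###.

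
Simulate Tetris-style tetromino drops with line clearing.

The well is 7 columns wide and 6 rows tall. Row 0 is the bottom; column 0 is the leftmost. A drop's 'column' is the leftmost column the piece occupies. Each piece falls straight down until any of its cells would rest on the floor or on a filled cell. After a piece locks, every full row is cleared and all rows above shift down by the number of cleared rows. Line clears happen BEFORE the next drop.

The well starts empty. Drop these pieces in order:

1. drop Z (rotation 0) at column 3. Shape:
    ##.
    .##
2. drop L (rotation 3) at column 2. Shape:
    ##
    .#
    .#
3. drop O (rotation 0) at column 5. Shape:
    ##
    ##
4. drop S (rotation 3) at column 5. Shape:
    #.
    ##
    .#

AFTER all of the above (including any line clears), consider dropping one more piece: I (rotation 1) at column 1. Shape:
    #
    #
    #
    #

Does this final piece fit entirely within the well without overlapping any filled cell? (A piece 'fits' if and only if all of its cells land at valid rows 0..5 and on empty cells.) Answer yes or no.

Drop 1: Z rot0 at col 3 lands with bottom-row=0; cleared 0 line(s) (total 0); column heights now [0 0 0 2 2 1 0], max=2
Drop 2: L rot3 at col 2 lands with bottom-row=2; cleared 0 line(s) (total 0); column heights now [0 0 5 5 2 1 0], max=5
Drop 3: O rot0 at col 5 lands with bottom-row=1; cleared 0 line(s) (total 0); column heights now [0 0 5 5 2 3 3], max=5
Drop 4: S rot3 at col 5 lands with bottom-row=3; cleared 0 line(s) (total 0); column heights now [0 0 5 5 2 6 5], max=6
Test piece I rot1 at col 1 (width 1): heights before test = [0 0 5 5 2 6 5]; fits = True

Answer: yes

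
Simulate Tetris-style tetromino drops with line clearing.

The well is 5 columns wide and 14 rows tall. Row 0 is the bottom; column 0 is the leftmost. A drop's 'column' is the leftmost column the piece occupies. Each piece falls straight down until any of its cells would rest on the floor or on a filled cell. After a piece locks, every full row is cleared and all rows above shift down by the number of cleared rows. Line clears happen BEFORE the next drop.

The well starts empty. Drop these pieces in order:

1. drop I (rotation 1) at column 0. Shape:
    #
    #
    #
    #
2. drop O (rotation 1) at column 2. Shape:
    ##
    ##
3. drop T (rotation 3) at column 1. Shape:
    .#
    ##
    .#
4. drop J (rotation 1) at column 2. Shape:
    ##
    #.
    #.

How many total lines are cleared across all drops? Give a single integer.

Drop 1: I rot1 at col 0 lands with bottom-row=0; cleared 0 line(s) (total 0); column heights now [4 0 0 0 0], max=4
Drop 2: O rot1 at col 2 lands with bottom-row=0; cleared 0 line(s) (total 0); column heights now [4 0 2 2 0], max=4
Drop 3: T rot3 at col 1 lands with bottom-row=2; cleared 0 line(s) (total 0); column heights now [4 4 5 2 0], max=5
Drop 4: J rot1 at col 2 lands with bottom-row=5; cleared 0 line(s) (total 0); column heights now [4 4 8 8 0], max=8

Answer: 0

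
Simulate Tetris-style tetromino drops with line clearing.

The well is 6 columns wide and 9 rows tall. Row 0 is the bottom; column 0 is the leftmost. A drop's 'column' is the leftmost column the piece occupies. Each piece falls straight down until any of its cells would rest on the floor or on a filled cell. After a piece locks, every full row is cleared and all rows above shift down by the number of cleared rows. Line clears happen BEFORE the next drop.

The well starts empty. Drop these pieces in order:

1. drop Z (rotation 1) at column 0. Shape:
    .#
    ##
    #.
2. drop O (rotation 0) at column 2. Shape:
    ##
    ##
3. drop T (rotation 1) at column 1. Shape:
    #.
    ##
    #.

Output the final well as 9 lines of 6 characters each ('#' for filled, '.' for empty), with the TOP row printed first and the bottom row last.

Drop 1: Z rot1 at col 0 lands with bottom-row=0; cleared 0 line(s) (total 0); column heights now [2 3 0 0 0 0], max=3
Drop 2: O rot0 at col 2 lands with bottom-row=0; cleared 0 line(s) (total 0); column heights now [2 3 2 2 0 0], max=3
Drop 3: T rot1 at col 1 lands with bottom-row=3; cleared 0 line(s) (total 0); column heights now [2 6 5 2 0 0], max=6

Answer: ......
......
......
.#....
.##...
.#....
.#....
####..
#.##..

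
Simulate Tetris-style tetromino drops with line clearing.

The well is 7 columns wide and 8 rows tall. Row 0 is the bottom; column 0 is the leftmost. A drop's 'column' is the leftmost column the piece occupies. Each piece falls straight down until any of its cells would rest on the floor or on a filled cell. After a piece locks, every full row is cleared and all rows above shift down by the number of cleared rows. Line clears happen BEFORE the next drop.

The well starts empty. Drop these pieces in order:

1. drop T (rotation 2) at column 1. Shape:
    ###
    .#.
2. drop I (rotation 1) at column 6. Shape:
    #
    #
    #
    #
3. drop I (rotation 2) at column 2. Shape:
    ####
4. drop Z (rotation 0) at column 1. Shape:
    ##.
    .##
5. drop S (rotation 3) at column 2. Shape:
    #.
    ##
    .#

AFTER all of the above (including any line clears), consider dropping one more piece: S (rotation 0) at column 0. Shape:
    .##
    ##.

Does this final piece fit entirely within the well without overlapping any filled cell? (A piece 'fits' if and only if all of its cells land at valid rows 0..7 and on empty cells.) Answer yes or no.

Answer: yes

Derivation:
Drop 1: T rot2 at col 1 lands with bottom-row=0; cleared 0 line(s) (total 0); column heights now [0 2 2 2 0 0 0], max=2
Drop 2: I rot1 at col 6 lands with bottom-row=0; cleared 0 line(s) (total 0); column heights now [0 2 2 2 0 0 4], max=4
Drop 3: I rot2 at col 2 lands with bottom-row=2; cleared 0 line(s) (total 0); column heights now [0 2 3 3 3 3 4], max=4
Drop 4: Z rot0 at col 1 lands with bottom-row=3; cleared 0 line(s) (total 0); column heights now [0 5 5 4 3 3 4], max=5
Drop 5: S rot3 at col 2 lands with bottom-row=4; cleared 0 line(s) (total 0); column heights now [0 5 7 6 3 3 4], max=7
Test piece S rot0 at col 0 (width 3): heights before test = [0 5 7 6 3 3 4]; fits = True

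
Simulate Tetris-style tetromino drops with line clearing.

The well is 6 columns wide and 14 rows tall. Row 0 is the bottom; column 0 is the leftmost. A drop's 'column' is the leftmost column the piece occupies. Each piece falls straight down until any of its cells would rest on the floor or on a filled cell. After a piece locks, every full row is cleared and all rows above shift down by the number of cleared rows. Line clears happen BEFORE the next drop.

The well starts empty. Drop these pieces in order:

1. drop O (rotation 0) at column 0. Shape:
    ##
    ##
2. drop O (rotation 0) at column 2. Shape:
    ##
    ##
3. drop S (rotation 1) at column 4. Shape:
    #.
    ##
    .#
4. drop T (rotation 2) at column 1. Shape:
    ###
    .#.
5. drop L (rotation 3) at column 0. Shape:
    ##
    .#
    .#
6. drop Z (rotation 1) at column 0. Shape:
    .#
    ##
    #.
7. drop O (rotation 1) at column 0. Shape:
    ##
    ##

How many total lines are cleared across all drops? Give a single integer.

Answer: 1

Derivation:
Drop 1: O rot0 at col 0 lands with bottom-row=0; cleared 0 line(s) (total 0); column heights now [2 2 0 0 0 0], max=2
Drop 2: O rot0 at col 2 lands with bottom-row=0; cleared 0 line(s) (total 0); column heights now [2 2 2 2 0 0], max=2
Drop 3: S rot1 at col 4 lands with bottom-row=0; cleared 1 line(s) (total 1); column heights now [1 1 1 1 2 1], max=2
Drop 4: T rot2 at col 1 lands with bottom-row=1; cleared 0 line(s) (total 1); column heights now [1 3 3 3 2 1], max=3
Drop 5: L rot3 at col 0 lands with bottom-row=3; cleared 0 line(s) (total 1); column heights now [6 6 3 3 2 1], max=6
Drop 6: Z rot1 at col 0 lands with bottom-row=6; cleared 0 line(s) (total 1); column heights now [8 9 3 3 2 1], max=9
Drop 7: O rot1 at col 0 lands with bottom-row=9; cleared 0 line(s) (total 1); column heights now [11 11 3 3 2 1], max=11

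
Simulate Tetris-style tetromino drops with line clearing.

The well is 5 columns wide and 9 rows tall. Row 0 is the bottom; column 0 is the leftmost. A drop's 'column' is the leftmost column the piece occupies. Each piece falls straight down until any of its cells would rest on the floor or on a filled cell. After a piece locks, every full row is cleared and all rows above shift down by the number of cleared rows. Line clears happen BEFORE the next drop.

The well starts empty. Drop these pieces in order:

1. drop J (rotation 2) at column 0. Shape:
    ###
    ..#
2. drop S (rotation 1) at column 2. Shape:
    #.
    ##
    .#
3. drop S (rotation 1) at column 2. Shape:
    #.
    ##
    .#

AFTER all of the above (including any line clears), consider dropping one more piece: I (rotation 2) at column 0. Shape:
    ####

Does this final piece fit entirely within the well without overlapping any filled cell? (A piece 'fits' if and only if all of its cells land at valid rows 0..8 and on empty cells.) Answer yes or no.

Answer: yes

Derivation:
Drop 1: J rot2 at col 0 lands with bottom-row=0; cleared 0 line(s) (total 0); column heights now [2 2 2 0 0], max=2
Drop 2: S rot1 at col 2 lands with bottom-row=1; cleared 0 line(s) (total 0); column heights now [2 2 4 3 0], max=4
Drop 3: S rot1 at col 2 lands with bottom-row=3; cleared 0 line(s) (total 0); column heights now [2 2 6 5 0], max=6
Test piece I rot2 at col 0 (width 4): heights before test = [2 2 6 5 0]; fits = True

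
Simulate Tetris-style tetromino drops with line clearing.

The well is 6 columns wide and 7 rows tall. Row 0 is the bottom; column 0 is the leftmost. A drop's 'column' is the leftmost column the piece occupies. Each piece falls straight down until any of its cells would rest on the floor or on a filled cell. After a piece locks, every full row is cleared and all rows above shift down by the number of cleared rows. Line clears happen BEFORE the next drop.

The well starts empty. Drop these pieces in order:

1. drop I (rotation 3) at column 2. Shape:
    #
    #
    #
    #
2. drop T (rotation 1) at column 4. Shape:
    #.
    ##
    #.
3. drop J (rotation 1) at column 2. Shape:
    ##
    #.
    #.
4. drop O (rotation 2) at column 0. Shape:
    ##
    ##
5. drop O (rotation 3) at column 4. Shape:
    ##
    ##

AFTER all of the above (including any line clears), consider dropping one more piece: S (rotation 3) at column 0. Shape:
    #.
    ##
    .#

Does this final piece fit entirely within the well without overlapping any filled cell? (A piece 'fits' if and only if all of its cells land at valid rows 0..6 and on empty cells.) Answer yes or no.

Answer: yes

Derivation:
Drop 1: I rot3 at col 2 lands with bottom-row=0; cleared 0 line(s) (total 0); column heights now [0 0 4 0 0 0], max=4
Drop 2: T rot1 at col 4 lands with bottom-row=0; cleared 0 line(s) (total 0); column heights now [0 0 4 0 3 2], max=4
Drop 3: J rot1 at col 2 lands with bottom-row=4; cleared 0 line(s) (total 0); column heights now [0 0 7 7 3 2], max=7
Drop 4: O rot2 at col 0 lands with bottom-row=0; cleared 0 line(s) (total 0); column heights now [2 2 7 7 3 2], max=7
Drop 5: O rot3 at col 4 lands with bottom-row=3; cleared 0 line(s) (total 0); column heights now [2 2 7 7 5 5], max=7
Test piece S rot3 at col 0 (width 2): heights before test = [2 2 7 7 5 5]; fits = True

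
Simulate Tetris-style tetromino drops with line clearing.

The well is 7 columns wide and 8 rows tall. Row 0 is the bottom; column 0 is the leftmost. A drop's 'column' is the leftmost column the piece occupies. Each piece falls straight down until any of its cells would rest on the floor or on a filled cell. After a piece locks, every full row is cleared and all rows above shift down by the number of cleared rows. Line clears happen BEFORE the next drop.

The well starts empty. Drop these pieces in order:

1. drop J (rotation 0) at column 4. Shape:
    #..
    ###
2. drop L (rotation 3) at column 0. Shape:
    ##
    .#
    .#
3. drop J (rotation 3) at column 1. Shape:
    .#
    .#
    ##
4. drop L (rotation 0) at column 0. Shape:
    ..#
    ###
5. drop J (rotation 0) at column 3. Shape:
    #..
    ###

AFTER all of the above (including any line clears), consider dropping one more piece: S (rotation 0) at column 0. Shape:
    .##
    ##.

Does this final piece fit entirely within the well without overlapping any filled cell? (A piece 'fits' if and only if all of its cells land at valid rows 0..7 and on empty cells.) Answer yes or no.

Drop 1: J rot0 at col 4 lands with bottom-row=0; cleared 0 line(s) (total 0); column heights now [0 0 0 0 2 1 1], max=2
Drop 2: L rot3 at col 0 lands with bottom-row=0; cleared 0 line(s) (total 0); column heights now [3 3 0 0 2 1 1], max=3
Drop 3: J rot3 at col 1 lands with bottom-row=3; cleared 0 line(s) (total 0); column heights now [3 4 6 0 2 1 1], max=6
Drop 4: L rot0 at col 0 lands with bottom-row=6; cleared 0 line(s) (total 0); column heights now [7 7 8 0 2 1 1], max=8
Drop 5: J rot0 at col 3 lands with bottom-row=2; cleared 0 line(s) (total 0); column heights now [7 7 8 4 3 3 1], max=8
Test piece S rot0 at col 0 (width 3): heights before test = [7 7 8 4 3 3 1]; fits = False

Answer: no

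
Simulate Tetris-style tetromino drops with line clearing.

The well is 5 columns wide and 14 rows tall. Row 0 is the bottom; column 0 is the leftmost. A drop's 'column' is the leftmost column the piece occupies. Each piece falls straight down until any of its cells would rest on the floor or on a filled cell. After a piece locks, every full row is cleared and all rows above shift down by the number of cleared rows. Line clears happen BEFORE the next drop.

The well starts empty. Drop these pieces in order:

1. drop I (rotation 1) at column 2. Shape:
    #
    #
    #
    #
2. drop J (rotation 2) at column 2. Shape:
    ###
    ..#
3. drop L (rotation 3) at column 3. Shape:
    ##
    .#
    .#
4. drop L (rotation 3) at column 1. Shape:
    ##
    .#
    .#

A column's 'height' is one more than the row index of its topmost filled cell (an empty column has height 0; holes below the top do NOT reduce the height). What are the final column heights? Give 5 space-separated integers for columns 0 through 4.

Drop 1: I rot1 at col 2 lands with bottom-row=0; cleared 0 line(s) (total 0); column heights now [0 0 4 0 0], max=4
Drop 2: J rot2 at col 2 lands with bottom-row=3; cleared 0 line(s) (total 0); column heights now [0 0 5 5 5], max=5
Drop 3: L rot3 at col 3 lands with bottom-row=5; cleared 0 line(s) (total 0); column heights now [0 0 5 8 8], max=8
Drop 4: L rot3 at col 1 lands with bottom-row=5; cleared 0 line(s) (total 0); column heights now [0 8 8 8 8], max=8

Answer: 0 8 8 8 8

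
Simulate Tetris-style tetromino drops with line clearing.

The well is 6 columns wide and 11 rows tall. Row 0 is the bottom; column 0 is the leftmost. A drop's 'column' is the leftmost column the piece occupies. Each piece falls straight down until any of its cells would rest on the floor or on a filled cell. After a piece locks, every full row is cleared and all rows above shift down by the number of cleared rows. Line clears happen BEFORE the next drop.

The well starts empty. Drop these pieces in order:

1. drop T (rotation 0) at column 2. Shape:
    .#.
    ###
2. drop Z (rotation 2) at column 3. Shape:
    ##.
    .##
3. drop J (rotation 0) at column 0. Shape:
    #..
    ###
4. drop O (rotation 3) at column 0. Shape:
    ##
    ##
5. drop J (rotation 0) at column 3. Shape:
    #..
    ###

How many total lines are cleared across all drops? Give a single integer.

Answer: 1

Derivation:
Drop 1: T rot0 at col 2 lands with bottom-row=0; cleared 0 line(s) (total 0); column heights now [0 0 1 2 1 0], max=2
Drop 2: Z rot2 at col 3 lands with bottom-row=1; cleared 0 line(s) (total 0); column heights now [0 0 1 3 3 2], max=3
Drop 3: J rot0 at col 0 lands with bottom-row=1; cleared 1 line(s) (total 1); column heights now [2 0 1 2 2 0], max=2
Drop 4: O rot3 at col 0 lands with bottom-row=2; cleared 0 line(s) (total 1); column heights now [4 4 1 2 2 0], max=4
Drop 5: J rot0 at col 3 lands with bottom-row=2; cleared 0 line(s) (total 1); column heights now [4 4 1 4 3 3], max=4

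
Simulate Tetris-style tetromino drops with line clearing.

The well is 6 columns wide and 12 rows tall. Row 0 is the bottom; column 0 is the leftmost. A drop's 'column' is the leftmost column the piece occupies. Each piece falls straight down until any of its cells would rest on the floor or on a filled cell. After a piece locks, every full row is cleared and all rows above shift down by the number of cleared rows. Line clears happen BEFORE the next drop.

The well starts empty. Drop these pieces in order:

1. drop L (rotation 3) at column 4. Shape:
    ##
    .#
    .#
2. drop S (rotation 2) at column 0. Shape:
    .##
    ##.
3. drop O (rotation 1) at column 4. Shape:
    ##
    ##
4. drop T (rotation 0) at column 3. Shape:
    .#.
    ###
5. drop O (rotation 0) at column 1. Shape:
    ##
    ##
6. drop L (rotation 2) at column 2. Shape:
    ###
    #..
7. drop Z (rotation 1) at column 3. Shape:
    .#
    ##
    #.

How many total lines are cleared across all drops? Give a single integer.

Answer: 0

Derivation:
Drop 1: L rot3 at col 4 lands with bottom-row=0; cleared 0 line(s) (total 0); column heights now [0 0 0 0 3 3], max=3
Drop 2: S rot2 at col 0 lands with bottom-row=0; cleared 0 line(s) (total 0); column heights now [1 2 2 0 3 3], max=3
Drop 3: O rot1 at col 4 lands with bottom-row=3; cleared 0 line(s) (total 0); column heights now [1 2 2 0 5 5], max=5
Drop 4: T rot0 at col 3 lands with bottom-row=5; cleared 0 line(s) (total 0); column heights now [1 2 2 6 7 6], max=7
Drop 5: O rot0 at col 1 lands with bottom-row=2; cleared 0 line(s) (total 0); column heights now [1 4 4 6 7 6], max=7
Drop 6: L rot2 at col 2 lands with bottom-row=6; cleared 0 line(s) (total 0); column heights now [1 4 8 8 8 6], max=8
Drop 7: Z rot1 at col 3 lands with bottom-row=8; cleared 0 line(s) (total 0); column heights now [1 4 8 10 11 6], max=11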